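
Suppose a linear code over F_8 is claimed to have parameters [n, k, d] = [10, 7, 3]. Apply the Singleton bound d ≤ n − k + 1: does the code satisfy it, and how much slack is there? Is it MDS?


Singleton RHS = n − k + 1 = 4, slack = 1, bound satisfied, not MDS.

Singleton bound: d ≤ n − k + 1.
Here n = 10, k = 7, so n − k + 1 = 4.
Given d = 3, check d ≤ 4: YES.
Slack = (n − k + 1) − d = 1.
The code is NOT MDS (slack = 1 > 0).
Description: the claimed parameters are [10, 7, 3]_8; such a code would be non-MDS.


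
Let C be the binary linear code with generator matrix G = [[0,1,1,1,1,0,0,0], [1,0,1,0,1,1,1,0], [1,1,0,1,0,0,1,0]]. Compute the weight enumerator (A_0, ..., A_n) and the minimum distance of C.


Weight distribution: A_0 = 1, A_1 = 1, A_4 = 3, A_5 = 3. Minimum distance d = 1.

Enumerate all 2^3 = 8 messages m ∈ F_2^3.
For each, compute codeword c = mG in F_2^8, then tally its weight.
  m = 000 → c = 00000000, weight = 0.
  m = 100 → c = 01111000, weight = 4.
  m = 010 → c = 10101110, weight = 5.
  m = 110 → c = 11010110, weight = 5.
  m = 001 → c = 11010010, weight = 4.
  m = 101 → c = 10101010, weight = 4.
  m = 011 → c = 01111100, weight = 5.
  m = 111 → c = 00000100, weight = 1.
Tally weights:
  weight 0: 1 codewords.
  weight 1: 1 codewords.
  weight 4: 3 codewords.
  weight 5: 3 codewords.
Minimum distance d = smallest w > 0 with A_w > 0 = 1.
Sanity: Σ A_w = 8 = 2^3 = 8 ✓.


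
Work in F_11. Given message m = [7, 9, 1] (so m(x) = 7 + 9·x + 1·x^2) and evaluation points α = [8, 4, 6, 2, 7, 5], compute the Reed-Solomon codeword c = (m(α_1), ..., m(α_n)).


c = [0, 4, 9, 7, 9, 0]

Message polynomial: m(x) = 7 + 9·x + 1·x^2 (mod 11).
For each evaluation point α_i, compute m(α_i) mod 11:
  α_1 = 8: Horner steps 1 → 6 → 0, so m(8) = 0.
  α_2 = 4: Horner steps 1 → 2 → 4, so m(4) = 4.
  α_3 = 6: Horner steps 1 → 4 → 9, so m(6) = 9.
  α_4 = 2: Horner steps 1 → 0 → 7, so m(2) = 7.
  α_5 = 7: Horner steps 1 → 5 → 9, so m(7) = 9.
  α_6 = 5: Horner steps 1 → 3 → 0, so m(5) = 0.
Codeword c = [0, 4, 9, 7, 9, 0] ∈ F_11^6.


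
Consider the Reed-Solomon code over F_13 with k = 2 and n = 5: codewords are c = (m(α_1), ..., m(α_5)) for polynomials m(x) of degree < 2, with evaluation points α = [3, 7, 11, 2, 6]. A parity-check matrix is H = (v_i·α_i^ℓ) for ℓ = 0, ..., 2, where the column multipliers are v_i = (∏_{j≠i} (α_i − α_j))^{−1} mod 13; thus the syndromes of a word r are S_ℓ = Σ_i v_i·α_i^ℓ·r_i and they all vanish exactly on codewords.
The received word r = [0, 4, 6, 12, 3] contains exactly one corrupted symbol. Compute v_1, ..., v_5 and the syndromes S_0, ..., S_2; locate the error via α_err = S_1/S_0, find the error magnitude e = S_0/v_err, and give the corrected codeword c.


S = (5, 3, 7), error at position 3, error magnitude e = 11, c = [0, 4, 8, 12, 3].

Step 1: column multipliers v_i = (∏_{j≠i}(α_i − α_j))^{−1} mod 13.
  i = 1 (α = 3): (3−7)(3−11)(3−2)(3−6) = (−4)·(−8)·1·(−3) = −96 ≡ 8, so v_1 = 8^{−1} = 5 (mod 13).
  i = 2 (α = 7): (7−3)(7−11)(7−2)(7−6) = 4·(−4)·5·1 = −80 ≡ 11, so v_2 = 11^{−1} = 6 (mod 13).
  i = 3 (α = 11): (11−3)(11−7)(11−2)(11−6) = 8·4·9·5 = 1440 ≡ 10, so v_3 = 10^{−1} = 4 (mod 13).
  i = 4 (α = 2): (2−3)(2−7)(2−11)(2−6) = (−1)·(−5)·(−9)·(−4) = 180 ≡ 11, so v_4 = 11^{−1} = 6 (mod 13).
  i = 5 (α = 6): (6−3)(6−7)(6−11)(6−2) = 3·(−1)·(−5)·4 = 60 ≡ 8, so v_5 = 8^{−1} = 5 (mod 13).
  v = [5, 6, 4, 6, 5].
Step 2: syndromes of r = [0, 4, 6, 12, 3] (all sums mod 13).
  S_0 = Σ v_i r_i = 5·0 + 6·4 + 4·6 + 6·12 + 5·3 = 135 ≡ 5.
  S_1 = Σ v_i α_i r_i = 5·3·0 + 6·7·4 + 4·11·6 + 6·2·12 + 5·6·3 = 666 ≡ 3.
  α_i^2 mod 13 = [9, 10, 4, 4, 10].
  S_2 = Σ v_i α_i^2 r_i = 5·9·0 + 6·10·4 + 4·4·6 + 6·4·12 + 5·10·3 = 774 ≡ 7.
  S = (5, 3, 7) ≠ 0, so r is not a codeword (an error is present).
Step 3: locate the error. For a single error e at position i, S_ℓ = v_i·e·α_i^ℓ, so α_err = S_1/S_0.
  S_0^{−1} = 5^{−1} = 8 (mod 13), so α_err = 3·8 = 24 ≡ 11 = α_3. Error position i = 3.
  Consistency check: S_2/S_1 = 7·9 = 63 ≡ 11 = α_err ✓ (single-error assumption holds).
Step 4: error magnitude e = S_0/v_3 = S_0·∏_{j≠3}(α_3 − α_j) = 5·10 = 50 ≡ 11 (mod 13).
Step 5: correct position 3: c_3 = r_3 − e = 6 − 11 ≡ 8 (mod 13). Hence c = [0, 4, 8, 12, 3].
  Check: interpolating c through the α_i gives m(x) = 10 + 1·x (degree < 2) with m(α_i) = c_i for every i, so c is indeed a codeword.


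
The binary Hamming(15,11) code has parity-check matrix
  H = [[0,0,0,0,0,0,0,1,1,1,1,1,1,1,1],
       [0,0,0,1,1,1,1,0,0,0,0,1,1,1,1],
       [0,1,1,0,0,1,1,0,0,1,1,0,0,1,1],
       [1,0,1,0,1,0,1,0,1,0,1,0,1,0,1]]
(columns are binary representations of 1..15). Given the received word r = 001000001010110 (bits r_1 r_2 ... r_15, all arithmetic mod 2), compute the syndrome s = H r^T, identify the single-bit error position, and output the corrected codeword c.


s = (0, 0, 1, 0)^T, error position = 2, corrected codeword c = 011000001010110

Compute s = H r^T mod 2 one row at a time:
  s_1 = 0 + 1 + 0 + 1 + 0 + 1 + 1 + 0 = 4 ≡ 0 (mod 2).
  s_2 = 0 + 0 + 0 + 0 + 0 + 1 + 1 + 0 = 2 ≡ 0 (mod 2).
  s_3 = 0 + 1 + 0 + 0 + 0 + 1 + 1 + 0 = 3 ≡ 1 (mod 2).
  s_4 = 0 + 1 + 0 + 0 + 1 + 1 + 1 + 0 = 4 ≡ 0 (mod 2).
s = (0, 0, 1, 0)^T — this equals column 2 of H (binary 0010), so error is at position 2.
Correct: flip bit 2 of r = 001000001010110 to get c = 011000001010110.


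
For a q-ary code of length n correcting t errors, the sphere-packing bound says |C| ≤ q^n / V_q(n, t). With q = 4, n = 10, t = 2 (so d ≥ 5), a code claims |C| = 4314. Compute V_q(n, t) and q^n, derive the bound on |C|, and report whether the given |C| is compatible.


V_q(n, t) = 436, q^n = 1048576, Hamming bound = 2404, |C| = 4314 > bound (violated).

Step 1: Compute V_q(n, t) = Σ_{j=0}^2 C(n, j) (q−1)^j.
  j = 0: C(10,0)·(3)^0 = 1·1 = 1.
  j = 1: C(10,1)·(3)^1 = 10·3 = 30.
  j = 2: C(10,2)·(3)^2 = 45·9 = 405.
  V_q(n, t) = 1 + 30 + 405 = 436.
Step 2: q^n = 4^10 = 1048576.
Step 3: Hamming bound ⌊q^n / V_q(n,t)⌋ = ⌊1048576/436⌋ = 2404.
Step 4: Compare |C| = 4314 to 2404: violated.
The claimed |C| lies above the Hamming bound, so no 4-ary code of length 10 with d ≥ 5 can have 4314 codewords.


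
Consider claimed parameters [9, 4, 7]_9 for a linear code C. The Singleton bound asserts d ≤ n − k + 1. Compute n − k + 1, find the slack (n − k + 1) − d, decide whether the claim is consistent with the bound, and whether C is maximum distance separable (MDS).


Singleton RHS = n − k + 1 = 6, slack = -1, bound violated (no such code; not MDS).

Singleton bound: d ≤ n − k + 1.
Here n = 9, k = 4, so n − k + 1 = 6.
Given d = 7, check d ≤ 6: NO.
Slack = (n − k + 1) − d = -1.
The slack is negative: d = 7 exceeds n − k + 1 = 6 by 1, so the Singleton bound is violated and no linear [9, 4, 7]_9 code can exist. In particular it is not MDS (MDS requires d = n − k + 1 exactly).
Description: the claimed parameters are [9, 4, 7]_9; such a code would be impossible (violates the Singleton bound).


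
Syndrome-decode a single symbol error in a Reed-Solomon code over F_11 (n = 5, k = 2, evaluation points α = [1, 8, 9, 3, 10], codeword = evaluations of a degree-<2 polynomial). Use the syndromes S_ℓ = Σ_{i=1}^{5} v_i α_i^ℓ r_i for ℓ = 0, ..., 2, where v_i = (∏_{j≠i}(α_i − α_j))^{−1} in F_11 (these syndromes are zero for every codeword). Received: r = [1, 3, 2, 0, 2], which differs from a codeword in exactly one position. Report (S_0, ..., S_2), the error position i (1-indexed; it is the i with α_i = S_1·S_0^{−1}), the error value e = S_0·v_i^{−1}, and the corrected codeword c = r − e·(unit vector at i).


S = (7, 8, 6), error at position 3, error magnitude e = 5, c = [1, 3, 8, 0, 2].

Step 1: column multipliers v_i = (∏_{j≠i}(α_i − α_j))^{−1} mod 11.
  i = 1 (α = 1): (1−8)(1−9)(1−3)(1−10) = (−7)·(−8)·(−2)·(−9) = 1008 ≡ 7, so v_1 = 7^{−1} = 8 (mod 11).
  i = 2 (α = 8): (8−1)(8−9)(8−3)(8−10) = 7·(−1)·5·(−2) = 70 ≡ 4, so v_2 = 4^{−1} = 3 (mod 11).
  i = 3 (α = 9): (9−1)(9−8)(9−3)(9−10) = 8·1·6·(−1) = −48 ≡ 7, so v_3 = 7^{−1} = 8 (mod 11).
  i = 4 (α = 3): (3−1)(3−8)(3−9)(3−10) = 2·(−5)·(−6)·(−7) = −420 ≡ 9, so v_4 = 9^{−1} = 5 (mod 11).
  i = 5 (α = 10): (10−1)(10−8)(10−9)(10−3) = 9·2·1·7 = 126 ≡ 5, so v_5 = 5^{−1} = 9 (mod 11).
  v = [8, 3, 8, 5, 9].
Step 2: syndromes of r = [1, 3, 2, 0, 2] (all sums mod 11).
  S_0 = Σ v_i r_i = 8·1 + 3·3 + 8·2 + 5·0 + 9·2 = 51 ≡ 7.
  S_1 = Σ v_i α_i r_i = 8·1·1 + 3·8·3 + 8·9·2 + 5·3·0 + 9·10·2 = 404 ≡ 8.
  α_i^2 mod 11 = [1, 9, 4, 9, 1].
  S_2 = Σ v_i α_i^2 r_i = 8·1·1 + 3·9·3 + 8·4·2 + 5·9·0 + 9·1·2 = 171 ≡ 6.
  S = (7, 8, 6) ≠ 0, so r is not a codeword (an error is present).
Step 3: locate the error. For a single error e at position i, S_ℓ = v_i·e·α_i^ℓ, so α_err = S_1/S_0.
  S_0^{−1} = 7^{−1} = 8 (mod 11), so α_err = 8·8 = 64 ≡ 9 = α_3. Error position i = 3.
  Consistency check: S_2/S_1 = 6·7 = 42 ≡ 9 = α_err ✓ (single-error assumption holds).
Step 4: error magnitude e = S_0/v_3 = S_0·∏_{j≠3}(α_3 − α_j) = 7·7 = 49 ≡ 5 (mod 11).
Step 5: correct position 3: c_3 = r_3 − e = 2 − 5 ≡ 8 (mod 11). Hence c = [1, 3, 8, 0, 2].
  Check: interpolating c through the α_i gives m(x) = 7 + 5·x (degree < 2) with m(α_i) = c_i for every i, so c is indeed a codeword.


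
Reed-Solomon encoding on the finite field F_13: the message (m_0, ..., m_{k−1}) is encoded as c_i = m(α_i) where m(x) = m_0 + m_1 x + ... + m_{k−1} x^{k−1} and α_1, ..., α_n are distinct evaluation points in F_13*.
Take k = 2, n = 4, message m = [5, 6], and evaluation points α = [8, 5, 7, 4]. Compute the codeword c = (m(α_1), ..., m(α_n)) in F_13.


c = [1, 9, 8, 3]

Message polynomial: m(x) = 5 + 6·x (mod 13).
For each evaluation point α_i, compute m(α_i) mod 13:
  α_1 = 8: Horner steps 6 → 1, so m(8) = 1.
  α_2 = 5: Horner steps 6 → 9, so m(5) = 9.
  α_3 = 7: Horner steps 6 → 8, so m(7) = 8.
  α_4 = 4: Horner steps 6 → 3, so m(4) = 3.
Codeword c = [1, 9, 8, 3] ∈ F_13^4.


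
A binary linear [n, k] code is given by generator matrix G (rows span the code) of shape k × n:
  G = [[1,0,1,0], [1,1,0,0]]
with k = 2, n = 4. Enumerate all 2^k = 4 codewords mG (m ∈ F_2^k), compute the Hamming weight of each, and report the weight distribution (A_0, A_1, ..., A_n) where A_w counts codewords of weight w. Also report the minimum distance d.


Weight distribution: A_0 = 1, A_2 = 3. Minimum distance d = 2.

Enumerate all 2^2 = 4 messages m ∈ F_2^2.
For each, compute codeword c = mG in F_2^4, then tally its weight.
  m = 00 → c = 0000, weight = 0.
  m = 10 → c = 1010, weight = 2.
  m = 01 → c = 1100, weight = 2.
  m = 11 → c = 0110, weight = 2.
Tally weights:
  weight 0: 1 codewords.
  weight 2: 3 codewords.
Minimum distance d = smallest w > 0 with A_w > 0 = 2.
Sanity: Σ A_w = 4 = 2^2 = 4 ✓.


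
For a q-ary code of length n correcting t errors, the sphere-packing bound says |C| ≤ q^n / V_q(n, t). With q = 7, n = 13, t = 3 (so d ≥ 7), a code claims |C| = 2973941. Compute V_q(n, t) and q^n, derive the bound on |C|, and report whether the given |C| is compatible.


V_q(n, t) = 64663, q^n = 96889010407, Hamming bound = 1498368, |C| = 2973941 > bound (violated).

Step 1: Compute V_q(n, t) = Σ_{j=0}^3 C(n, j) (q−1)^j.
  j = 0: C(13,0)·(6)^0 = 1·1 = 1.
  j = 1: C(13,1)·(6)^1 = 13·6 = 78.
  j = 2: C(13,2)·(6)^2 = 78·36 = 2808.
  j = 3: C(13,3)·(6)^3 = 286·216 = 61776.
  V_q(n, t) = 1 + 78 + 2808 + 61776 = 64663.
Step 2: q^n = 7^13 = 96889010407.
Step 3: Hamming bound ⌊q^n / V_q(n,t)⌋ = ⌊96889010407/64663⌋ = 1498368.
Step 4: Compare |C| = 2973941 to 1498368: violated.
The claimed |C| lies above the Hamming bound, so no 7-ary code of length 13 with d ≥ 7 can have 2973941 codewords.


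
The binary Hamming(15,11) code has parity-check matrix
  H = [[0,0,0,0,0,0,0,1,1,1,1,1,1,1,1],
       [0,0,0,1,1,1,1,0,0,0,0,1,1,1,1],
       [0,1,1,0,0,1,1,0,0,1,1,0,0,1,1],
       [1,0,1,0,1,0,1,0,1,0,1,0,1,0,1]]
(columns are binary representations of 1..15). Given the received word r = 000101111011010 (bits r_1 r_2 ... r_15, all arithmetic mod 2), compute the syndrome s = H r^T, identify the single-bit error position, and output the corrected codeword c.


s = (1, 1, 0, 1)^T, error position = 13, corrected codeword c = 000101111011110

Compute s = H r^T mod 2 one row at a time:
  s_1 = 1 + 1 + 0 + 1 + 1 + 0 + 1 + 0 = 5 ≡ 1 (mod 2).
  s_2 = 1 + 0 + 1 + 1 + 1 + 0 + 1 + 0 = 5 ≡ 1 (mod 2).
  s_3 = 0 + 0 + 1 + 1 + 0 + 1 + 1 + 0 = 4 ≡ 0 (mod 2).
  s_4 = 0 + 0 + 0 + 1 + 1 + 1 + 0 + 0 = 3 ≡ 1 (mod 2).
s = (1, 1, 0, 1)^T — this equals column 13 of H (binary 1101), so error is at position 13.
Correct: flip bit 13 of r = 000101111011010 to get c = 000101111011110.


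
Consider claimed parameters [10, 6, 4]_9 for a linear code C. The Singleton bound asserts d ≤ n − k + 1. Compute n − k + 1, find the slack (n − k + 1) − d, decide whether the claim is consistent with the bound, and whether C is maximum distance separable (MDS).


Singleton RHS = n − k + 1 = 5, slack = 1, bound satisfied, not MDS.

Singleton bound: d ≤ n − k + 1.
Here n = 10, k = 6, so n − k + 1 = 5.
Given d = 4, check d ≤ 5: YES.
Slack = (n − k + 1) − d = 1.
The code is NOT MDS (slack = 1 > 0).
Description: the claimed parameters are [10, 6, 4]_9; such a code would be non-MDS.


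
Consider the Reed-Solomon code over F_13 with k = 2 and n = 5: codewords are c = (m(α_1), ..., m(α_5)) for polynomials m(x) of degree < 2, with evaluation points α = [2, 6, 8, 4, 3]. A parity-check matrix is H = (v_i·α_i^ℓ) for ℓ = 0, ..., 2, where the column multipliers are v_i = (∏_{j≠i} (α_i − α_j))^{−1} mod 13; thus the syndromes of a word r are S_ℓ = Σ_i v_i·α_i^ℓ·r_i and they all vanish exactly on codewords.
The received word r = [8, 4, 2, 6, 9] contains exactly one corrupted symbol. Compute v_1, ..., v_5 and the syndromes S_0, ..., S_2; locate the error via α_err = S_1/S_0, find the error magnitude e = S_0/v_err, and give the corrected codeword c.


S = (12, 10, 4), error at position 5, error magnitude e = 2, c = [8, 4, 2, 6, 7].

Step 1: column multipliers v_i = (∏_{j≠i}(α_i − α_j))^{−1} mod 13.
  i = 1 (α = 2): (2−6)(2−8)(2−4)(2−3) = (−4)·(−6)·(−2)·(−1) = 48 ≡ 9, so v_1 = 9^{−1} = 3 (mod 13).
  i = 2 (α = 6): (6−2)(6−8)(6−4)(6−3) = 4·(−2)·2·3 = −48 ≡ 4, so v_2 = 4^{−1} = 10 (mod 13).
  i = 3 (α = 8): (8−2)(8−6)(8−4)(8−3) = 6·2·4·5 = 240 ≡ 6, so v_3 = 6^{−1} = 11 (mod 13).
  i = 4 (α = 4): (4−2)(4−6)(4−8)(4−3) = 2·(−2)·(−4)·1 = 16 ≡ 3, so v_4 = 3^{−1} = 9 (mod 13).
  i = 5 (α = 3): (3−2)(3−6)(3−8)(3−4) = 1·(−3)·(−5)·(−1) = −15 ≡ 11, so v_5 = 11^{−1} = 6 (mod 13).
  v = [3, 10, 11, 9, 6].
Step 2: syndromes of r = [8, 4, 2, 6, 9] (all sums mod 13).
  S_0 = Σ v_i r_i = 3·8 + 10·4 + 11·2 + 9·6 + 6·9 = 194 ≡ 12.
  S_1 = Σ v_i α_i r_i = 3·2·8 + 10·6·4 + 11·8·2 + 9·4·6 + 6·3·9 = 842 ≡ 10.
  α_i^2 mod 13 = [4, 10, 12, 3, 9].
  S_2 = Σ v_i α_i^2 r_i = 3·4·8 + 10·10·4 + 11·12·2 + 9·3·6 + 6·9·9 = 1408 ≡ 4.
  S = (12, 10, 4) ≠ 0, so r is not a codeword (an error is present).
Step 3: locate the error. For a single error e at position i, S_ℓ = v_i·e·α_i^ℓ, so α_err = S_1/S_0.
  S_0^{−1} = 12^{−1} = 12 (mod 13), so α_err = 10·12 = 120 ≡ 3 = α_5. Error position i = 5.
  Consistency check: S_2/S_1 = 4·4 = 16 ≡ 3 = α_err ✓ (single-error assumption holds).
Step 4: error magnitude e = S_0/v_5 = S_0·∏_{j≠5}(α_5 − α_j) = 12·11 = 132 ≡ 2 (mod 13).
Step 5: correct position 5: c_5 = r_5 − e = 9 − 2 ≡ 7 (mod 13). Hence c = [8, 4, 2, 6, 7].
  Check: interpolating c through the α_i gives m(x) = 10 + 12·x (degree < 2) with m(α_i) = c_i for every i, so c is indeed a codeword.


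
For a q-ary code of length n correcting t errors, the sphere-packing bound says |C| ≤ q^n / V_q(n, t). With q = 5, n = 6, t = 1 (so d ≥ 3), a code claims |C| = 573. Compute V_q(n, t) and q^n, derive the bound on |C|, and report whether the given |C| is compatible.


V_q(n, t) = 25, q^n = 15625, Hamming bound = 625, |C| = 573 ≤ bound (satisfied).

Step 1: Compute V_q(n, t) = Σ_{j=0}^1 C(n, j) (q−1)^j.
  j = 0: C(6,0)·(4)^0 = 1·1 = 1.
  j = 1: C(6,1)·(4)^1 = 6·4 = 24.
  V_q(n, t) = 1 + 24 = 25.
Step 2: q^n = 5^6 = 15625.
Step 3: Hamming bound ⌊q^n / V_q(n,t)⌋ = ⌊15625/25⌋ = 625.
Step 4: Compare |C| = 573 to 625: satisfied.
The claimed |C| lies below the Hamming bound.


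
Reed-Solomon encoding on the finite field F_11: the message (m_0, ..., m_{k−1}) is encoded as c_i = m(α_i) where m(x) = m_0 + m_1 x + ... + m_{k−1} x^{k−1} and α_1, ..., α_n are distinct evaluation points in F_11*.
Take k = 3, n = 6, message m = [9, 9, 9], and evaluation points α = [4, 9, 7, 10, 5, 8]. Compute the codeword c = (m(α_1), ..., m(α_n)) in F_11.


c = [2, 5, 7, 9, 4, 8]

Message polynomial: m(x) = 9 + 9·x + 9·x^2 (mod 11).
For each evaluation point α_i, compute m(α_i) mod 11:
  α_1 = 4: Horner steps 9 → 1 → 2, so m(4) = 2.
  α_2 = 9: Horner steps 9 → 2 → 5, so m(9) = 5.
  α_3 = 7: Horner steps 9 → 6 → 7, so m(7) = 7.
  α_4 = 10: Horner steps 9 → 0 → 9, so m(10) = 9.
  α_5 = 5: Horner steps 9 → 10 → 4, so m(5) = 4.
  α_6 = 8: Horner steps 9 → 4 → 8, so m(8) = 8.
Codeword c = [2, 5, 7, 9, 4, 8] ∈ F_11^6.


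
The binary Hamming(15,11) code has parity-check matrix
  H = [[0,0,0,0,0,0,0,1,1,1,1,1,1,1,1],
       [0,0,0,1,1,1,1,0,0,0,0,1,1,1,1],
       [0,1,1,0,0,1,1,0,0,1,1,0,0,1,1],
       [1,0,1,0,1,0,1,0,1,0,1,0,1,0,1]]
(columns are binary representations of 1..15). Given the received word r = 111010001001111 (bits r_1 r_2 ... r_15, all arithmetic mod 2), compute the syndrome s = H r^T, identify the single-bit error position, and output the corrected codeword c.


s = (1, 1, 0, 0)^T, error position = 12, corrected codeword c = 111010001000111

Compute s = H r^T mod 2 one row at a time:
  s_1 = 0 + 1 + 0 + 0 + 1 + 1 + 1 + 1 = 5 ≡ 1 (mod 2).
  s_2 = 0 + 1 + 0 + 0 + 1 + 1 + 1 + 1 = 5 ≡ 1 (mod 2).
  s_3 = 1 + 1 + 0 + 0 + 0 + 0 + 1 + 1 = 4 ≡ 0 (mod 2).
  s_4 = 1 + 1 + 1 + 0 + 1 + 0 + 1 + 1 = 6 ≡ 0 (mod 2).
s = (1, 1, 0, 0)^T — this equals column 12 of H (binary 1100), so error is at position 12.
Correct: flip bit 12 of r = 111010001001111 to get c = 111010001000111.


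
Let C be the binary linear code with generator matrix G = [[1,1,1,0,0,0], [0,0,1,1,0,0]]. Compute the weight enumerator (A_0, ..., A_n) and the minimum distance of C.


Weight distribution: A_0 = 1, A_2 = 1, A_3 = 2. Minimum distance d = 2.

Enumerate all 2^2 = 4 messages m ∈ F_2^2.
For each, compute codeword c = mG in F_2^6, then tally its weight.
  m = 00 → c = 000000, weight = 0.
  m = 10 → c = 111000, weight = 3.
  m = 01 → c = 001100, weight = 2.
  m = 11 → c = 110100, weight = 3.
Tally weights:
  weight 0: 1 codewords.
  weight 2: 1 codewords.
  weight 3: 2 codewords.
Minimum distance d = smallest w > 0 with A_w > 0 = 2.
Sanity: Σ A_w = 4 = 2^2 = 4 ✓.


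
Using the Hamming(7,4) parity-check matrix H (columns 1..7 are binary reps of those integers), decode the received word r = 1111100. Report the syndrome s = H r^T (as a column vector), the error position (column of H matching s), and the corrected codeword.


s = (0, 0, 1)^T, error position = 1, corrected codeword c = 0111100

Compute s = H r^T mod 2 one row at a time:
  s_1 = 1 + 1 + 0 + 0 = 2 ≡ 0 (mod 2).
  s_2 = 1 + 1 + 0 + 0 = 2 ≡ 0 (mod 2).
  s_3 = 1 + 1 + 1 + 0 = 3 ≡ 1 (mod 2).
s = (0, 0, 1)^T — this equals column 1 of H (binary 001), so error is at position 1.
Correct: flip bit 1 of r = 1111100 to get c = 0111100.


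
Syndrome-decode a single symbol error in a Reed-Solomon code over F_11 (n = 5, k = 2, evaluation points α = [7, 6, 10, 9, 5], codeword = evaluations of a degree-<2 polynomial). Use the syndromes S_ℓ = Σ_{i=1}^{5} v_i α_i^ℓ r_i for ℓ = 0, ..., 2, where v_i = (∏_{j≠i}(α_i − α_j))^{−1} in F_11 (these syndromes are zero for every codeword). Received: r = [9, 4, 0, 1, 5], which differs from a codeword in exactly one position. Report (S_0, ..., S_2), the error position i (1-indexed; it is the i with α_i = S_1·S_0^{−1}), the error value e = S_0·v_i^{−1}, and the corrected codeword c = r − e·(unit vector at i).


S = (6, 9, 8), error at position 1, error magnitude e = 6, c = [3, 4, 0, 1, 5].

Step 1: column multipliers v_i = (∏_{j≠i}(α_i − α_j))^{−1} mod 11.
  i = 1 (α = 7): (7−6)(7−10)(7−9)(7−5) = 1·(−3)·(−2)·2 = 12 ≡ 1, so v_1 = 1^{−1} = 1 (mod 11).
  i = 2 (α = 6): (6−7)(6−10)(6−9)(6−5) = (−1)·(−4)·(−3)·1 = −12 ≡ 10, so v_2 = 10^{−1} = 10 (mod 11).
  i = 3 (α = 10): (10−7)(10−6)(10−9)(10−5) = 3·4·1·5 = 60 ≡ 5, so v_3 = 5^{−1} = 9 (mod 11).
  i = 4 (α = 9): (9−7)(9−6)(9−10)(9−5) = 2·3·(−1)·4 = −24 ≡ 9, so v_4 = 9^{−1} = 5 (mod 11).
  i = 5 (α = 5): (5−7)(5−6)(5−10)(5−9) = (−2)·(−1)·(−5)·(−4) = 40 ≡ 7, so v_5 = 7^{−1} = 8 (mod 11).
  v = [1, 10, 9, 5, 8].
Step 2: syndromes of r = [9, 4, 0, 1, 5] (all sums mod 11).
  S_0 = Σ v_i r_i = 1·9 + 10·4 + 9·0 + 5·1 + 8·5 = 94 ≡ 6.
  S_1 = Σ v_i α_i r_i = 1·7·9 + 10·6·4 + 9·10·0 + 5·9·1 + 8·5·5 = 548 ≡ 9.
  α_i^2 mod 11 = [5, 3, 1, 4, 3].
  S_2 = Σ v_i α_i^2 r_i = 1·5·9 + 10·3·4 + 9·1·0 + 5·4·1 + 8·3·5 = 305 ≡ 8.
  S = (6, 9, 8) ≠ 0, so r is not a codeword (an error is present).
Step 3: locate the error. For a single error e at position i, S_ℓ = v_i·e·α_i^ℓ, so α_err = S_1/S_0.
  S_0^{−1} = 6^{−1} = 2 (mod 11), so α_err = 9·2 = 18 ≡ 7 = α_1. Error position i = 1.
  Consistency check: S_2/S_1 = 8·5 = 40 ≡ 7 = α_err ✓ (single-error assumption holds).
Step 4: error magnitude e = S_0/v_1 = S_0·∏_{j≠1}(α_1 − α_j) = 6·1 = 6 ≡ 6 (mod 11).
Step 5: correct position 1: c_1 = r_1 − e = 9 − 6 ≡ 3 (mod 11). Hence c = [3, 4, 0, 1, 5].
  Check: interpolating c through the α_i gives m(x) = 10 + 10·x (degree < 2) with m(α_i) = c_i for every i, so c is indeed a codeword.


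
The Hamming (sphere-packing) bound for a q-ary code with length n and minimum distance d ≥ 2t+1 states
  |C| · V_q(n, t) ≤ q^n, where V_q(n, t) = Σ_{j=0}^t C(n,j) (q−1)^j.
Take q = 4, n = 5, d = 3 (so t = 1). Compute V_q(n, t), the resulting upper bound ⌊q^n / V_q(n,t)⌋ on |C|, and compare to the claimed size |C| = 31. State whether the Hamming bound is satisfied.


V_q(n, t) = 16, q^n = 1024, Hamming bound = 64, |C| = 31 ≤ bound (satisfied).

Step 1: Compute V_q(n, t) = Σ_{j=0}^1 C(n, j) (q−1)^j.
  j = 0: C(5,0)·(3)^0 = 1·1 = 1.
  j = 1: C(5,1)·(3)^1 = 5·3 = 15.
  V_q(n, t) = 1 + 15 = 16.
Step 2: q^n = 4^5 = 1024.
Step 3: Hamming bound ⌊q^n / V_q(n,t)⌋ = ⌊1024/16⌋ = 64.
Step 4: Compare |C| = 31 to 64: satisfied.
The claimed |C| lies below the Hamming bound.


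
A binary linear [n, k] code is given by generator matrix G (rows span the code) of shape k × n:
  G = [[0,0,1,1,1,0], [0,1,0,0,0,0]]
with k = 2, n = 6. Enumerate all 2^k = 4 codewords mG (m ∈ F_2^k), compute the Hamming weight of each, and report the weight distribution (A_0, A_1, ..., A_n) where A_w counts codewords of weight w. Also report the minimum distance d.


Weight distribution: A_0 = 1, A_1 = 1, A_3 = 1, A_4 = 1. Minimum distance d = 1.

Enumerate all 2^2 = 4 messages m ∈ F_2^2.
For each, compute codeword c = mG in F_2^6, then tally its weight.
  m = 00 → c = 000000, weight = 0.
  m = 10 → c = 001110, weight = 3.
  m = 01 → c = 010000, weight = 1.
  m = 11 → c = 011110, weight = 4.
Tally weights:
  weight 0: 1 codewords.
  weight 1: 1 codewords.
  weight 3: 1 codewords.
  weight 4: 1 codewords.
Minimum distance d = smallest w > 0 with A_w > 0 = 1.
Sanity: Σ A_w = 4 = 2^2 = 4 ✓.


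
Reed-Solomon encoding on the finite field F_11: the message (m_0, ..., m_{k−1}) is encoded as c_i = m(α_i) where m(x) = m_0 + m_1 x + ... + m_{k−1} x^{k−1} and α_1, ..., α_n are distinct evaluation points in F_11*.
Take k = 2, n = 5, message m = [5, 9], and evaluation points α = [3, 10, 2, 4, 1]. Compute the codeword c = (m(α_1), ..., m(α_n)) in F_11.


c = [10, 7, 1, 8, 3]

Message polynomial: m(x) = 5 + 9·x (mod 11).
For each evaluation point α_i, compute m(α_i) mod 11:
  α_1 = 3: Horner steps 9 → 10, so m(3) = 10.
  α_2 = 10: Horner steps 9 → 7, so m(10) = 7.
  α_3 = 2: Horner steps 9 → 1, so m(2) = 1.
  α_4 = 4: Horner steps 9 → 8, so m(4) = 8.
  α_5 = 1: Horner steps 9 → 3, so m(1) = 3.
Codeword c = [10, 7, 1, 8, 3] ∈ F_11^5.


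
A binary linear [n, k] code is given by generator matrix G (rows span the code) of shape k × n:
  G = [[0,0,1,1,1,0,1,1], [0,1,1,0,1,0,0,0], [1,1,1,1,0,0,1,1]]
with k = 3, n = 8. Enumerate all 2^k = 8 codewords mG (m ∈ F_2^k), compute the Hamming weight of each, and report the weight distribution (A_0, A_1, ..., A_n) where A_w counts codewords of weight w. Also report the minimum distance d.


Weight distribution: A_0 = 1, A_2 = 1, A_3 = 2, A_4 = 1, A_5 = 2, A_6 = 1. Minimum distance d = 2.

Enumerate all 2^3 = 8 messages m ∈ F_2^3.
For each, compute codeword c = mG in F_2^8, then tally its weight.
  m = 000 → c = 00000000, weight = 0.
  m = 100 → c = 00111011, weight = 5.
  m = 010 → c = 01101000, weight = 3.
  m = 110 → c = 01010011, weight = 4.
  m = 001 → c = 11110011, weight = 6.
  m = 101 → c = 11001000, weight = 3.
  m = 011 → c = 10011011, weight = 5.
  m = 111 → c = 10100000, weight = 2.
Tally weights:
  weight 0: 1 codewords.
  weight 2: 1 codewords.
  weight 3: 2 codewords.
  weight 4: 1 codewords.
  weight 5: 2 codewords.
  weight 6: 1 codewords.
Minimum distance d = smallest w > 0 with A_w > 0 = 2.
Sanity: Σ A_w = 8 = 2^3 = 8 ✓.


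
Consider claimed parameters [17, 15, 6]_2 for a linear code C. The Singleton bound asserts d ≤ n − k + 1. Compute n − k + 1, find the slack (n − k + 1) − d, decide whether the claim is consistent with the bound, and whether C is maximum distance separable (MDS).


Singleton RHS = n − k + 1 = 3, slack = -3, bound violated (no such code; not MDS).

Singleton bound: d ≤ n − k + 1.
Here n = 17, k = 15, so n − k + 1 = 3.
Given d = 6, check d ≤ 3: NO.
Slack = (n − k + 1) − d = -3.
The slack is negative: d = 6 exceeds n − k + 1 = 3 by 3, so the Singleton bound is violated and no linear [17, 15, 6]_2 code can exist. In particular it is not MDS (MDS requires d = n − k + 1 exactly).
Description: the claimed parameters are [17, 15, 6]_2; such a code would be impossible (violates the Singleton bound).


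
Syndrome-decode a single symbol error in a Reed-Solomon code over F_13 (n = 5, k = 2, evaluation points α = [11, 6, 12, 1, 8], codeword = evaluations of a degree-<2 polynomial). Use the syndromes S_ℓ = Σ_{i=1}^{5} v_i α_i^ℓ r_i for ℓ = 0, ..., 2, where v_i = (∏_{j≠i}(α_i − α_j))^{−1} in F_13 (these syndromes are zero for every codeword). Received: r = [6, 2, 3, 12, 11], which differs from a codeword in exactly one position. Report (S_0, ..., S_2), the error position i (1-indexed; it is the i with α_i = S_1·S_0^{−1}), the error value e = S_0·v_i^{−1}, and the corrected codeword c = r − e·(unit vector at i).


S = (11, 4, 5), error at position 1, error magnitude e = 1, c = [5, 2, 3, 12, 11].

Step 1: column multipliers v_i = (∏_{j≠i}(α_i − α_j))^{−1} mod 13.
  i = 1 (α = 11): (11−6)(11−12)(11−1)(11−8) = 5·(−1)·10·3 = −150 ≡ 6, so v_1 = 6^{−1} = 11 (mod 13).
  i = 2 (α = 6): (6−11)(6−12)(6−1)(6−8) = (−5)·(−6)·5·(−2) = −300 ≡ 12, so v_2 = 12^{−1} = 12 (mod 13).
  i = 3 (α = 12): (12−11)(12−6)(12−1)(12−8) = 1·6·11·4 = 264 ≡ 4, so v_3 = 4^{−1} = 10 (mod 13).
  i = 4 (α = 1): (1−11)(1−6)(1−12)(1−8) = (−10)·(−5)·(−11)·(−7) = 3850 ≡ 2, so v_4 = 2^{−1} = 7 (mod 13).
  i = 5 (α = 8): (8−11)(8−6)(8−12)(8−1) = (−3)·2·(−4)·7 = 168 ≡ 12, so v_5 = 12^{−1} = 12 (mod 13).
  v = [11, 12, 10, 7, 12].
Step 2: syndromes of r = [6, 2, 3, 12, 11] (all sums mod 13).
  S_0 = Σ v_i r_i = 11·6 + 12·2 + 10·3 + 7·12 + 12·11 = 336 ≡ 11.
  S_1 = Σ v_i α_i r_i = 11·11·6 + 12·6·2 + 10·12·3 + 7·1·12 + 12·8·11 = 2370 ≡ 4.
  α_i^2 mod 13 = [4, 10, 1, 1, 12].
  S_2 = Σ v_i α_i^2 r_i = 11·4·6 + 12·10·2 + 10·1·3 + 7·1·12 + 12·12·11 = 2202 ≡ 5.
  S = (11, 4, 5) ≠ 0, so r is not a codeword (an error is present).
Step 3: locate the error. For a single error e at position i, S_ℓ = v_i·e·α_i^ℓ, so α_err = S_1/S_0.
  S_0^{−1} = 11^{−1} = 6 (mod 13), so α_err = 4·6 = 24 ≡ 11 = α_1. Error position i = 1.
  Consistency check: S_2/S_1 = 5·10 = 50 ≡ 11 = α_err ✓ (single-error assumption holds).
Step 4: error magnitude e = S_0/v_1 = S_0·∏_{j≠1}(α_1 − α_j) = 11·6 = 66 ≡ 1 (mod 13).
Step 5: correct position 1: c_1 = r_1 − e = 6 − 1 ≡ 5 (mod 13). Hence c = [5, 2, 3, 12, 11].
  Check: interpolating c through the α_i gives m(x) = 1 + 11·x (degree < 2) with m(α_i) = c_i for every i, so c is indeed a codeword.


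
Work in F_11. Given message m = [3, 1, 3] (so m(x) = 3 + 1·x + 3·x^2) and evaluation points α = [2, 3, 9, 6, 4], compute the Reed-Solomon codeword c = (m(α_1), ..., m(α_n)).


c = [6, 0, 2, 7, 0]

Message polynomial: m(x) = 3 + 1·x + 3·x^2 (mod 11).
For each evaluation point α_i, compute m(α_i) mod 11:
  α_1 = 2: Horner steps 3 → 7 → 6, so m(2) = 6.
  α_2 = 3: Horner steps 3 → 10 → 0, so m(3) = 0.
  α_3 = 9: Horner steps 3 → 6 → 2, so m(9) = 2.
  α_4 = 6: Horner steps 3 → 8 → 7, so m(6) = 7.
  α_5 = 4: Horner steps 3 → 2 → 0, so m(4) = 0.
Codeword c = [6, 0, 2, 7, 0] ∈ F_11^5.


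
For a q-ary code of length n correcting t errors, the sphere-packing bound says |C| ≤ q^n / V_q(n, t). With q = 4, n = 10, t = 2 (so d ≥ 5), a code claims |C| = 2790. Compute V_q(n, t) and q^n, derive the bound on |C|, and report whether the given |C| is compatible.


V_q(n, t) = 436, q^n = 1048576, Hamming bound = 2404, |C| = 2790 > bound (violated).

Step 1: Compute V_q(n, t) = Σ_{j=0}^2 C(n, j) (q−1)^j.
  j = 0: C(10,0)·(3)^0 = 1·1 = 1.
  j = 1: C(10,1)·(3)^1 = 10·3 = 30.
  j = 2: C(10,2)·(3)^2 = 45·9 = 405.
  V_q(n, t) = 1 + 30 + 405 = 436.
Step 2: q^n = 4^10 = 1048576.
Step 3: Hamming bound ⌊q^n / V_q(n,t)⌋ = ⌊1048576/436⌋ = 2404.
Step 4: Compare |C| = 2790 to 2404: violated.
The claimed |C| lies above the Hamming bound, so no 4-ary code of length 10 with d ≥ 5 can have 2790 codewords.


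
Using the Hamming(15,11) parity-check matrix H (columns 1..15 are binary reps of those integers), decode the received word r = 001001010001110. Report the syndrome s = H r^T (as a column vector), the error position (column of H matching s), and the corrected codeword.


s = (0, 0, 1, 0)^T, error position = 2, corrected codeword c = 011001010001110

Compute s = H r^T mod 2 one row at a time:
  s_1 = 1 + 0 + 0 + 0 + 1 + 1 + 1 + 0 = 4 ≡ 0 (mod 2).
  s_2 = 0 + 0 + 1 + 0 + 1 + 1 + 1 + 0 = 4 ≡ 0 (mod 2).
  s_3 = 0 + 1 + 1 + 0 + 0 + 0 + 1 + 0 = 3 ≡ 1 (mod 2).
  s_4 = 0 + 1 + 0 + 0 + 0 + 0 + 1 + 0 = 2 ≡ 0 (mod 2).
s = (0, 0, 1, 0)^T — this equals column 2 of H (binary 0010), so error is at position 2.
Correct: flip bit 2 of r = 001001010001110 to get c = 011001010001110.


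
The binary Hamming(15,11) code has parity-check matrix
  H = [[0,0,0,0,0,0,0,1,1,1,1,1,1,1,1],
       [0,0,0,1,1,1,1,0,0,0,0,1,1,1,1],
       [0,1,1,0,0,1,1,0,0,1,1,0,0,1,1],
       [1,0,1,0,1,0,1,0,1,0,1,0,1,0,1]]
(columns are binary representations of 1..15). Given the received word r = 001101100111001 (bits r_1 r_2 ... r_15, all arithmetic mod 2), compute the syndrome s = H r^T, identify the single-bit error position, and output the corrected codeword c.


s = (0, 1, 0, 0)^T, error position = 4, corrected codeword c = 001001100111001

Compute s = H r^T mod 2 one row at a time:
  s_1 = 0 + 0 + 1 + 1 + 1 + 0 + 0 + 1 = 4 ≡ 0 (mod 2).
  s_2 = 1 + 0 + 1 + 1 + 1 + 0 + 0 + 1 = 5 ≡ 1 (mod 2).
  s_3 = 0 + 1 + 1 + 1 + 1 + 1 + 0 + 1 = 6 ≡ 0 (mod 2).
  s_4 = 0 + 1 + 0 + 1 + 0 + 1 + 0 + 1 = 4 ≡ 0 (mod 2).
s = (0, 1, 0, 0)^T — this equals column 4 of H (binary 0100), so error is at position 4.
Correct: flip bit 4 of r = 001101100111001 to get c = 001001100111001.


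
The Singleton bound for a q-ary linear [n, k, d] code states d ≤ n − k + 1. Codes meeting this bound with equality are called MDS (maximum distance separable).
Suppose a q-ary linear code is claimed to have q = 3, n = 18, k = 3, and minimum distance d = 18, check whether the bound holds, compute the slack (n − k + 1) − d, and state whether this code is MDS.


Singleton RHS = n − k + 1 = 16, slack = -2, bound violated (no such code; not MDS).

Singleton bound: d ≤ n − k + 1.
Here n = 18, k = 3, so n − k + 1 = 16.
Given d = 18, check d ≤ 16: NO.
Slack = (n − k + 1) − d = -2.
The slack is negative: d = 18 exceeds n − k + 1 = 16 by 2, so the Singleton bound is violated and no linear [18, 3, 18]_3 code can exist. In particular it is not MDS (MDS requires d = n − k + 1 exactly).
Description: the claimed parameters are [18, 3, 18]_3; such a code would be impossible (violates the Singleton bound).


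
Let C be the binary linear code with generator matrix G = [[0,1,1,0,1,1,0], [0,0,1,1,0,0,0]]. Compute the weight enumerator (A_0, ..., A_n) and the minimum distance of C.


Weight distribution: A_0 = 1, A_2 = 1, A_4 = 2. Minimum distance d = 2.

Enumerate all 2^2 = 4 messages m ∈ F_2^2.
For each, compute codeword c = mG in F_2^7, then tally its weight.
  m = 00 → c = 0000000, weight = 0.
  m = 10 → c = 0110110, weight = 4.
  m = 01 → c = 0011000, weight = 2.
  m = 11 → c = 0101110, weight = 4.
Tally weights:
  weight 0: 1 codewords.
  weight 2: 1 codewords.
  weight 4: 2 codewords.
Minimum distance d = smallest w > 0 with A_w > 0 = 2.
Sanity: Σ A_w = 4 = 2^2 = 4 ✓.


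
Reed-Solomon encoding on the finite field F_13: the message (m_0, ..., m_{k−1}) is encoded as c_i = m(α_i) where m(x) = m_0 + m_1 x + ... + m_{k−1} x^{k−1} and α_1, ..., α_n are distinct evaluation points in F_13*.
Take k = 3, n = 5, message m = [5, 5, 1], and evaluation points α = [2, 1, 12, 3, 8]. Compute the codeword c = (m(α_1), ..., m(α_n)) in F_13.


c = [6, 11, 1, 3, 5]

Message polynomial: m(x) = 5 + 5·x + 1·x^2 (mod 13).
For each evaluation point α_i, compute m(α_i) mod 13:
  α_1 = 2: Horner steps 1 → 7 → 6, so m(2) = 6.
  α_2 = 1: Horner steps 1 → 6 → 11, so m(1) = 11.
  α_3 = 12: Horner steps 1 → 4 → 1, so m(12) = 1.
  α_4 = 3: Horner steps 1 → 8 → 3, so m(3) = 3.
  α_5 = 8: Horner steps 1 → 0 → 5, so m(8) = 5.
Codeword c = [6, 11, 1, 3, 5] ∈ F_13^5.


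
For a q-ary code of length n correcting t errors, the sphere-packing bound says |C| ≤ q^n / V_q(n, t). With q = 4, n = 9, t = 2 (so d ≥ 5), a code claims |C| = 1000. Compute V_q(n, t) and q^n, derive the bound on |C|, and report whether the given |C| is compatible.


V_q(n, t) = 352, q^n = 262144, Hamming bound = 744, |C| = 1000 > bound (violated).

Step 1: Compute V_q(n, t) = Σ_{j=0}^2 C(n, j) (q−1)^j.
  j = 0: C(9,0)·(3)^0 = 1·1 = 1.
  j = 1: C(9,1)·(3)^1 = 9·3 = 27.
  j = 2: C(9,2)·(3)^2 = 36·9 = 324.
  V_q(n, t) = 1 + 27 + 324 = 352.
Step 2: q^n = 4^9 = 262144.
Step 3: Hamming bound ⌊q^n / V_q(n,t)⌋ = ⌊262144/352⌋ = 744.
Step 4: Compare |C| = 1000 to 744: violated.
The claimed |C| lies above the Hamming bound, so no 4-ary code of length 9 with d ≥ 5 can have 1000 codewords.


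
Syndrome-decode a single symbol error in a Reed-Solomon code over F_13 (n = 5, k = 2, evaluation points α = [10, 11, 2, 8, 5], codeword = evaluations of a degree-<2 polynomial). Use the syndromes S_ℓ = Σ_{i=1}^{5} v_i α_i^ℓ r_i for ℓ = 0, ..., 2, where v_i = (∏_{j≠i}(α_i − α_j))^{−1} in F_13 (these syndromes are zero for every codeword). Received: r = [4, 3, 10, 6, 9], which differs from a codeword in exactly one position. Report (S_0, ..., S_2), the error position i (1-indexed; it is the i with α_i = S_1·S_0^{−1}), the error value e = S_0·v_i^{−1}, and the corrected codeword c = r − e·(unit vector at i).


S = (7, 1, 2), error at position 3, error magnitude e = 11, c = [4, 3, 12, 6, 9].

Step 1: column multipliers v_i = (∏_{j≠i}(α_i − α_j))^{−1} mod 13.
  i = 1 (α = 10): (10−11)(10−2)(10−8)(10−5) = (−1)·8·2·5 = −80 ≡ 11, so v_1 = 11^{−1} = 6 (mod 13).
  i = 2 (α = 11): (11−10)(11−2)(11−8)(11−5) = 1·9·3·6 = 162 ≡ 6, so v_2 = 6^{−1} = 11 (mod 13).
  i = 3 (α = 2): (2−10)(2−11)(2−8)(2−5) = (−8)·(−9)·(−6)·(−3) = 1296 ≡ 9, so v_3 = 9^{−1} = 3 (mod 13).
  i = 4 (α = 8): (8−10)(8−11)(8−2)(8−5) = (−2)·(−3)·6·3 = 108 ≡ 4, so v_4 = 4^{−1} = 10 (mod 13).
  i = 5 (α = 5): (5−10)(5−11)(5−2)(5−8) = (−5)·(−6)·3·(−3) = −270 ≡ 3, so v_5 = 3^{−1} = 9 (mod 13).
  v = [6, 11, 3, 10, 9].
Step 2: syndromes of r = [4, 3, 10, 6, 9] (all sums mod 13).
  S_0 = Σ v_i r_i = 6·4 + 11·3 + 3·10 + 10·6 + 9·9 = 228 ≡ 7.
  S_1 = Σ v_i α_i r_i = 6·10·4 + 11·11·3 + 3·2·10 + 10·8·6 + 9·5·9 = 1548 ≡ 1.
  α_i^2 mod 13 = [9, 4, 4, 12, 12].
  S_2 = Σ v_i α_i^2 r_i = 6·9·4 + 11·4·3 + 3·4·10 + 10·12·6 + 9·12·9 = 2160 ≡ 2.
  S = (7, 1, 2) ≠ 0, so r is not a codeword (an error is present).
Step 3: locate the error. For a single error e at position i, S_ℓ = v_i·e·α_i^ℓ, so α_err = S_1/S_0.
  S_0^{−1} = 7^{−1} = 2 (mod 13), so α_err = 1·2 = 2 ≡ 2 = α_3. Error position i = 3.
  Consistency check: S_2/S_1 = 2·1 = 2 ≡ 2 = α_err ✓ (single-error assumption holds).
Step 4: error magnitude e = S_0/v_3 = S_0·∏_{j≠3}(α_3 − α_j) = 7·9 = 63 ≡ 11 (mod 13).
Step 5: correct position 3: c_3 = r_3 − e = 10 − 11 ≡ 12 (mod 13). Hence c = [4, 3, 12, 6, 9].
  Check: interpolating c through the α_i gives m(x) = 1 + 12·x (degree < 2) with m(α_i) = c_i for every i, so c is indeed a codeword.


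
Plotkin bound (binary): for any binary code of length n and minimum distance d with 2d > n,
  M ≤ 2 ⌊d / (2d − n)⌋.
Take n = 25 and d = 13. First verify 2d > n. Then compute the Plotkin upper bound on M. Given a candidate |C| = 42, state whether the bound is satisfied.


Plotkin bound M ≤ 26; given |C| = 42 > bound (violated).

Check applicability: 2d = 26, n = 25.
2d − n = 1 > 0, so Plotkin applies.
Compute d/(2d−n) = 13/1 ≈ 13.0000.
⌊d/(2d−n)⌋ = 13.
Plotkin bound: M ≤ 2·13 = 26.
Given |C| = 42, check: VIOLATED.
This |C| is above the Plotkin bound, so no binary code with n = 25, d = 13 and 42 codewords exists.


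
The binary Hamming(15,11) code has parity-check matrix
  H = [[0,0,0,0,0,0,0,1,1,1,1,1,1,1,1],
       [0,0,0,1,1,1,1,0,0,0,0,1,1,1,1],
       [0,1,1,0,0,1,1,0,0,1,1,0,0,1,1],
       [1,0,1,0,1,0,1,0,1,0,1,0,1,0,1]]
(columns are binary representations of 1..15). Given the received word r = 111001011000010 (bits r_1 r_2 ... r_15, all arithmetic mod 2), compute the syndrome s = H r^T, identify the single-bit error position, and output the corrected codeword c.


s = (1, 0, 0, 1)^T, error position = 9, corrected codeword c = 111001010000010

Compute s = H r^T mod 2 one row at a time:
  s_1 = 1 + 1 + 0 + 0 + 0 + 0 + 1 + 0 = 3 ≡ 1 (mod 2).
  s_2 = 0 + 0 + 1 + 0 + 0 + 0 + 1 + 0 = 2 ≡ 0 (mod 2).
  s_3 = 1 + 1 + 1 + 0 + 0 + 0 + 1 + 0 = 4 ≡ 0 (mod 2).
  s_4 = 1 + 1 + 0 + 0 + 1 + 0 + 0 + 0 = 3 ≡ 1 (mod 2).
s = (1, 0, 0, 1)^T — this equals column 9 of H (binary 1001), so error is at position 9.
Correct: flip bit 9 of r = 111001011000010 to get c = 111001010000010.


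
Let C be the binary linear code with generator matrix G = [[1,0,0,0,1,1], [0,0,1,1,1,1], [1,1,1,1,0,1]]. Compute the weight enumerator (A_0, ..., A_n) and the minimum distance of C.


Weight distribution: A_0 = 1, A_2 = 1, A_3 = 3, A_4 = 2, A_5 = 1. Minimum distance d = 2.

Enumerate all 2^3 = 8 messages m ∈ F_2^3.
For each, compute codeword c = mG in F_2^6, then tally its weight.
  m = 000 → c = 000000, weight = 0.
  m = 100 → c = 100011, weight = 3.
  m = 010 → c = 001111, weight = 4.
  m = 110 → c = 101100, weight = 3.
  m = 001 → c = 111101, weight = 5.
  m = 101 → c = 011110, weight = 4.
  m = 011 → c = 110010, weight = 3.
  m = 111 → c = 010001, weight = 2.
Tally weights:
  weight 0: 1 codewords.
  weight 2: 1 codewords.
  weight 3: 3 codewords.
  weight 4: 2 codewords.
  weight 5: 1 codewords.
Minimum distance d = smallest w > 0 with A_w > 0 = 2.
Sanity: Σ A_w = 8 = 2^3 = 8 ✓.
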